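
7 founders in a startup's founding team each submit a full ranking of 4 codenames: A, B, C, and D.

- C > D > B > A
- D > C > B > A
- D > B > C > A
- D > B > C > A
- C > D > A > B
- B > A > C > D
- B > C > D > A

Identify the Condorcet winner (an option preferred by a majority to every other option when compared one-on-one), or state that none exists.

None — there is no Condorcet winner

Head-to-head results (7 voters total):
A vs B: B wins 6–1.
A vs C: C wins 6–1.
A vs D: D wins 6–1.
B vs C: B wins 4–3.
B vs D: D wins 5–2.
C vs D: C wins 4–3.
No candidate beats all others: B beats C beats D beats B, a majority cycle.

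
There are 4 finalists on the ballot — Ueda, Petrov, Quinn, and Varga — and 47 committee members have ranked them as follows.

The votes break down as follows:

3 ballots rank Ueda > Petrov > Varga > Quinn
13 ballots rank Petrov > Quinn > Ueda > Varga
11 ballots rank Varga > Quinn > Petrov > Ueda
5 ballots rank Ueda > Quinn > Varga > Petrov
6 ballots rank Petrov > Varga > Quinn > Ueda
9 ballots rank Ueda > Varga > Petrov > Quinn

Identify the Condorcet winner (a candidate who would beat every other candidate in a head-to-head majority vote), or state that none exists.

None — there is no Condorcet winner

Head-to-head results (47 voters total):
Ueda vs Petrov: Petrov wins 30–17.
Ueda vs Quinn: Quinn wins 30–17.
Ueda vs Varga: Ueda wins 30–17.
Petrov vs Quinn: Petrov wins 31–16.
Petrov vs Varga: Varga wins 25–22.
Quinn vs Varga: Varga wins 29–18.
No candidate beats all others: Ueda beats Varga beats Petrov beats Ueda, a majority cycle.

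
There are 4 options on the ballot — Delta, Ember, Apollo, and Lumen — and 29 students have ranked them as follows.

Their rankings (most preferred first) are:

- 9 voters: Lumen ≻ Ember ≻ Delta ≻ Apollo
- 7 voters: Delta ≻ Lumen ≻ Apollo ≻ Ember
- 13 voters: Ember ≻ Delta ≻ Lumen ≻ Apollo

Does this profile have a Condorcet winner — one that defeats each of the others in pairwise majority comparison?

Head-to-head results (29 voters total):
Delta vs Ember: Ember wins 22–7.
Delta vs Apollo: Delta wins 29–0.
Delta vs Lumen: Delta wins 20–9.
Ember vs Apollo: Ember wins 22–7.
Ember vs Lumen: Lumen wins 16–13.
Apollo vs Lumen: Lumen wins 29–0.
No candidate beats all others: Delta beats Lumen beats Ember beats Delta, a majority cycle.

No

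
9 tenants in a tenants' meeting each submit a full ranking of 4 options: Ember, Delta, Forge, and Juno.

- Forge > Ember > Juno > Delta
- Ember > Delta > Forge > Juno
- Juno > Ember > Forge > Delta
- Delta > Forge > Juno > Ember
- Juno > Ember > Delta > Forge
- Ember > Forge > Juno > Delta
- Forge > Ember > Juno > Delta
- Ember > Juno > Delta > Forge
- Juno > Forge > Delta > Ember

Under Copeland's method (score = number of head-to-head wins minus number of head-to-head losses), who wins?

Pairwise results:
  Ember vs Delta: Ember wins 7–2.
  Ember vs Forge: Ember wins 5–4.
  Ember vs Juno: Ember wins 5–4.
  Delta vs Forge: Forge wins 5–4.
  Delta vs Juno: Juno wins 7–2.
  Forge vs Juno: Forge wins 5–4.
Copeland scores (wins − losses):
  Ember: 3 − 0 = 3
  Delta: 0 − 3 = -3
  Forge: 2 − 1 = 1
  Juno: 1 − 2 = -1
Ember has the best Copeland score.

Ember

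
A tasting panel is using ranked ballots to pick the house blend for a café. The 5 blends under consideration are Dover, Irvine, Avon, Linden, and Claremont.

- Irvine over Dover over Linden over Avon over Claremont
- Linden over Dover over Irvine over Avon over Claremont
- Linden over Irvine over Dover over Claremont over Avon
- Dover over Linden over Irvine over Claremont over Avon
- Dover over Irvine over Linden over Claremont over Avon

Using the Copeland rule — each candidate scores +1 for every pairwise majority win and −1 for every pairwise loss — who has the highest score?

Pairwise results:
  Dover vs Irvine: Dover wins 3–2.
  Dover vs Avon: Dover wins 5–0.
  Dover vs Linden: Dover wins 3–2.
  Dover vs Claremont: Dover wins 5–0.
  Irvine vs Avon: Irvine wins 5–0.
  Irvine vs Linden: Linden wins 3–2.
  Irvine vs Claremont: Irvine wins 5–0.
  Avon vs Linden: Linden wins 5–0.
  Avon vs Claremont: Claremont wins 3–2.
  Linden vs Claremont: Linden wins 5–0.
Copeland scores (wins − losses):
  Dover: 4 − 0 = 4
  Irvine: 2 − 2 = 0
  Avon: 0 − 4 = -4
  Linden: 3 − 1 = 2
  Claremont: 1 − 3 = -2
Dover has the best Copeland score.

Dover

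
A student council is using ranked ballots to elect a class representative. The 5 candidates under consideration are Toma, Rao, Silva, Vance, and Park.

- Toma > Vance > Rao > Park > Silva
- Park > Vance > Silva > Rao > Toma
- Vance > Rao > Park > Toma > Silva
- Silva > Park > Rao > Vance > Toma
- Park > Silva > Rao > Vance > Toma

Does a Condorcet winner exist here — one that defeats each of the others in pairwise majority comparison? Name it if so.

Head-to-head results (5 voters total):
Toma vs Rao: Rao wins 4–1.
Toma vs Silva: Silva wins 3–2.
Toma vs Vance: Vance wins 4–1.
Toma vs Park: Park wins 4–1.
Rao vs Silva: Silva wins 3–2.
Rao vs Vance: Vance wins 3–2.
Rao vs Park: Park wins 3–2.
Silva vs Vance: Vance wins 3–2.
Silva vs Park: Park wins 4–1.
Vance vs Park: Park wins 3–2.
Park beats each rival — Toma (4–1), Rao (3–2), Silva (4–1), Vance (3–2) — so Park is the Condorcet winner.

Park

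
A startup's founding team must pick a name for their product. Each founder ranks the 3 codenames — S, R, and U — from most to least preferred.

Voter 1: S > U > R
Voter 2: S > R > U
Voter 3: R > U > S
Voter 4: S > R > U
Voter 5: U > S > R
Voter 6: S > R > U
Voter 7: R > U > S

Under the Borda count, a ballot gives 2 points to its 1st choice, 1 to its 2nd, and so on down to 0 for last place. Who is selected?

Borda scores:
  S: 2 + 2 + 0 + 2 + 1 + 2 + 0 = 9
  R: 0 + 1 + 2 + 1 + 0 + 1 + 2 = 7
  U: 1 + 0 + 1 + 0 + 2 + 0 + 1 = 5
S has the highest total.

S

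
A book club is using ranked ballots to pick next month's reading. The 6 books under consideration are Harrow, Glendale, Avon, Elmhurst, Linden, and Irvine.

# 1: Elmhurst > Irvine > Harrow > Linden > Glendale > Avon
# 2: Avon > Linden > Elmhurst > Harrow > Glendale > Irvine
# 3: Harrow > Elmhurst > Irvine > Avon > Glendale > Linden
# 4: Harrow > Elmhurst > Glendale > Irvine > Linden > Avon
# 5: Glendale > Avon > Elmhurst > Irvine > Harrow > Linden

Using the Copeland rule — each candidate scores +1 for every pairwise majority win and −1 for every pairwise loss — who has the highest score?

Pairwise results:
  Harrow vs Glendale: Harrow wins 4–1.
  Harrow vs Avon: Harrow wins 3–2.
  Harrow vs Elmhurst: Elmhurst wins 3–2.
  Harrow vs Linden: Harrow wins 4–1.
  Harrow vs Irvine: Harrow wins 3–2.
  Glendale vs Avon: Glendale wins 3–2.
  Glendale vs Elmhurst: Elmhurst wins 4–1.
  Glendale vs Linden: Glendale wins 3–2.
  Glendale vs Irvine: Glendale wins 3–2.
  Avon vs Elmhurst: Elmhurst wins 3–2.
  Avon vs Linden: Avon wins 3–2.
  Avon vs Irvine: Irvine wins 3–2.
  Elmhurst vs Linden: Elmhurst wins 4–1.
  Elmhurst vs Irvine: Elmhurst wins 5–0.
  Linden vs Irvine: Irvine wins 4–1.
Copeland scores (wins − losses):
  Harrow: 4 − 1 = 3
  Glendale: 3 − 2 = 1
  Avon: 1 − 4 = -3
  Elmhurst: 5 − 0 = 5
  Linden: 0 − 5 = -5
  Irvine: 2 − 3 = -1
Elmhurst has the best Copeland score.

Elmhurst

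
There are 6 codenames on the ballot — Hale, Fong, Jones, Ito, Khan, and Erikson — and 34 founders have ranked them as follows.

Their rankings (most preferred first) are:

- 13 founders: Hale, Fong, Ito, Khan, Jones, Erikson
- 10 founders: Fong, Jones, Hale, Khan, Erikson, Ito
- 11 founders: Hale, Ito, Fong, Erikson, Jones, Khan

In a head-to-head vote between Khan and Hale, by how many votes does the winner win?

Ballots ranking Khan above Hale: 0.
Ballots ranking Hale above Khan: 13+10+11 = 34.
Hale wins 34–0, a margin of 34.

34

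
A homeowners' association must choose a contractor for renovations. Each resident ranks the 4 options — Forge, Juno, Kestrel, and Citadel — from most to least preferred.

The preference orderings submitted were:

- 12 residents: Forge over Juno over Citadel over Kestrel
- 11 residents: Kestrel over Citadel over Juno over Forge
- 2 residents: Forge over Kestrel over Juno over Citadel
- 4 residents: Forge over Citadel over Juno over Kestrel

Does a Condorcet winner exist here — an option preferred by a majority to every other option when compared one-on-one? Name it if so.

Head-to-head results (29 voters total):
Forge vs Juno: Forge wins 18–11.
Forge vs Kestrel: Forge wins 18–11.
Forge vs Citadel: Forge wins 18–11.
Juno vs Kestrel: Juno wins 16–13.
Juno vs Citadel: Citadel wins 15–14.
Kestrel vs Citadel: Citadel wins 16–13.
Forge beats each rival — Juno (18–11), Kestrel (18–11), Citadel (18–11) — so Forge is the Condorcet winner.

Forge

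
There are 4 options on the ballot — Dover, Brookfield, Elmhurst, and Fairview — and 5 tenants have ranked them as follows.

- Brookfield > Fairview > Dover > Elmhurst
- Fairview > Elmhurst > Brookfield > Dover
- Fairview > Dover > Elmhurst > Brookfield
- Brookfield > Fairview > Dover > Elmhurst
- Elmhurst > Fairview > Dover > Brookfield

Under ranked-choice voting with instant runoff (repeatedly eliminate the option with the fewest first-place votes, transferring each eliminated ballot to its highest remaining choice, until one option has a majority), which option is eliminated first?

Dover

Round 1: Brookfield 2, Fairview 2, Elmhurst 1, Dover 0. Dover has the fewest and is eliminated.
Round 2: Brookfield 2, Fairview 2, Elmhurst 1. Elmhurst has the fewest and is eliminated.
Round 3: Fairview 3, Brookfield 2. Fairview has a majority.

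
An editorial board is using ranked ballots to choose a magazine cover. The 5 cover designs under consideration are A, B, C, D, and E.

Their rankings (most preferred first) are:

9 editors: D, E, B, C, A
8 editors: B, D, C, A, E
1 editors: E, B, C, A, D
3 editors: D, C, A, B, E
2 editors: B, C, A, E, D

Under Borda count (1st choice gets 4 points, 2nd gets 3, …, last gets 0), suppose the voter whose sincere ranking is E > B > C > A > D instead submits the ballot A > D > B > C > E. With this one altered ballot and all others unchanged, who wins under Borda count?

Borda totals with the altered ballot: A 22, B 63, C 41, D 75, E 29.
The winner is unchanged: still D.

D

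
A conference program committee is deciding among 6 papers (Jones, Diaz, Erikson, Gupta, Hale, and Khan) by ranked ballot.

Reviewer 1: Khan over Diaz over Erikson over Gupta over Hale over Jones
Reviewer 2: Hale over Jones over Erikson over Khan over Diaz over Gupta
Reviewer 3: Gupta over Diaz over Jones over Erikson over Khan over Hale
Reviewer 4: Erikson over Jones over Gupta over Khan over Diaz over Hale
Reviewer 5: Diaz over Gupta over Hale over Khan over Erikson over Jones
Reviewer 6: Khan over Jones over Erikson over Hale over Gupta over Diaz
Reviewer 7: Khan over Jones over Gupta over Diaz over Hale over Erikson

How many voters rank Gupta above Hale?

Ballots ranking Gupta above Hale: 5.
Ballots ranking Hale above Gupta: 2.
So 5 of 7 voters prefer Gupta to Hale.

5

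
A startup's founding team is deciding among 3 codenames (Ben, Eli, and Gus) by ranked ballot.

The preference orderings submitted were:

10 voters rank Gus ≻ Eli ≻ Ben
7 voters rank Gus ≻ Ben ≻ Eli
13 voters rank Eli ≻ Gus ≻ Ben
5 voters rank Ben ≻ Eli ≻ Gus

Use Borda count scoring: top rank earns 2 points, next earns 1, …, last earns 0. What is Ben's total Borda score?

17

Borda scores:
  Ben: 10·0 + 7·1 + 13·0 + 5·2 = 17
  Eli: 10·1 + 7·0 + 13·2 + 5·1 = 41
  Gus: 10·2 + 7·2 + 13·1 + 5·0 = 47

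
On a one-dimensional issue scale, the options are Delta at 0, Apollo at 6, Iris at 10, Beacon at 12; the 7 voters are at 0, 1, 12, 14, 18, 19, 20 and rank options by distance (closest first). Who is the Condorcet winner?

Beacon

With single-peaked preferences on a line, the Condorcet winner is the candidate closest to the median voter.
The median voter (position 14) is closest to Beacon at 12.
Check: Beacon vs Delta — voters closer to Beacon: 5 of 7.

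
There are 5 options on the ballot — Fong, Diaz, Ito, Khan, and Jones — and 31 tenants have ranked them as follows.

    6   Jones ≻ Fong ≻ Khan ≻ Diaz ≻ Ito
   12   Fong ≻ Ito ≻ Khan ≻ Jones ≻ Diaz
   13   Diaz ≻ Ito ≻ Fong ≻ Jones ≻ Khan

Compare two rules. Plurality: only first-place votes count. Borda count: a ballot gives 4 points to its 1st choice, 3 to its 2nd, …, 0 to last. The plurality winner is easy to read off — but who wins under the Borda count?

Plurality first-place counts: Fong 12, Diaz 13, Ito 0, Khan 0, Jones 6 → Diaz.
Borda totals: Fong 92, Diaz 58, Ito 75, Khan 36, Jones 49 → Fong.

Fong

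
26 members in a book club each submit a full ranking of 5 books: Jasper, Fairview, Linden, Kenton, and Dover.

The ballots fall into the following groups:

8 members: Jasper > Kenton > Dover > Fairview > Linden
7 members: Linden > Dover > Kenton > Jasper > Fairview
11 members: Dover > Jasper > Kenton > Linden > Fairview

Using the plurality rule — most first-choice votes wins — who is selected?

Dover

First-place vote totals:
  Jasper: 8
  Fairview: 0
  Linden: 7
  Kenton: 0
  Dover: 11
Dover has the most first-place votes.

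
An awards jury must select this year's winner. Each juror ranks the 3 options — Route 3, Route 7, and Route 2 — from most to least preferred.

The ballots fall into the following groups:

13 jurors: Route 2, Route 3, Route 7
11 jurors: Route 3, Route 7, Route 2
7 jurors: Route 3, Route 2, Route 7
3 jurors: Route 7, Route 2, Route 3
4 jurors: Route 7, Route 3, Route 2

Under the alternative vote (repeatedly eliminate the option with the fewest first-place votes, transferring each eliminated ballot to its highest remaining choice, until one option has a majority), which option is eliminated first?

Route 7

Round 1: Route 3 18, Route 2 13, Route 7 7. Route 7 has the fewest and is eliminated.
Round 2: Route 3 22, Route 2 16. Route 3 has a majority.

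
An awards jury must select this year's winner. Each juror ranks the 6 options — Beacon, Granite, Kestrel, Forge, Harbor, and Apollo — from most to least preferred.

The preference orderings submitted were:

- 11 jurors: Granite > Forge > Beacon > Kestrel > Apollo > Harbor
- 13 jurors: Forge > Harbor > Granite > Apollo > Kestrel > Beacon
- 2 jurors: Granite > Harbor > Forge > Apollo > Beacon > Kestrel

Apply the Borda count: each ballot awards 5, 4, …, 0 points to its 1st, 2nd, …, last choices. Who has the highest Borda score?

Borda scores:
  Beacon: 11·3 + 13·0 + 2·1 = 35
  Granite: 11·5 + 13·3 + 2·5 = 104
  Kestrel: 11·2 + 13·1 + 2·0 = 35
  Forge: 11·4 + 13·5 + 2·3 = 115
  Harbor: 11·0 + 13·4 + 2·4 = 60
  Apollo: 11·1 + 13·2 + 2·2 = 41
Forge has the highest total.

Forge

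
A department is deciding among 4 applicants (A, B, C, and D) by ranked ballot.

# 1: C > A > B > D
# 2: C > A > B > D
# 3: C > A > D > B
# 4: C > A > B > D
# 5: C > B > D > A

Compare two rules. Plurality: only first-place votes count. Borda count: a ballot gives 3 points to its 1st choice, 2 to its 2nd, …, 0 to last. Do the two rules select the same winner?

Plurality first-place counts: A 0, B 0, C 5, D 0 → C.
Borda totals: A 8, B 5, C 15, D 2 → C.
The two rules agree on C.

Yes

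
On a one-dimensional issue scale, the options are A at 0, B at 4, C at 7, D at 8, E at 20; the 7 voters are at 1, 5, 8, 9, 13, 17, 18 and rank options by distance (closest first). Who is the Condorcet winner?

With single-peaked preferences on a line, the Condorcet winner is the candidate closest to the median voter.
The median voter (position 9) is closest to D at 8.
Check: D vs E — voters closer to D: 5 of 7.

D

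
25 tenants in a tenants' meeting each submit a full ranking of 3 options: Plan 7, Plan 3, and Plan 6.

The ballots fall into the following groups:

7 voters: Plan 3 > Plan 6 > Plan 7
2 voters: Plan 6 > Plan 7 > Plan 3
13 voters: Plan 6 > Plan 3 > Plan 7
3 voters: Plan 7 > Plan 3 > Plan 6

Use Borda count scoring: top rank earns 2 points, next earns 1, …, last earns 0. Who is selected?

Plan 6

Borda scores:
  Plan 7: 7·0 + 2·1 + 13·0 + 3·2 = 8
  Plan 3: 7·2 + 2·0 + 13·1 + 3·1 = 30
  Plan 6: 7·1 + 2·2 + 13·2 + 3·0 = 37
Plan 6 has the highest total.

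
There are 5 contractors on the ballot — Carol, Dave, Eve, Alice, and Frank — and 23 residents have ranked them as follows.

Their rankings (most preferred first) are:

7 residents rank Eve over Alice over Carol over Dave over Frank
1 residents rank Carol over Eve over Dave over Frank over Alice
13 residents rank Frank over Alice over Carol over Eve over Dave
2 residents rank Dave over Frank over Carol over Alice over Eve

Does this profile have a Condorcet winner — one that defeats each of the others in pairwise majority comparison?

Head-to-head results (23 voters total):
Carol vs Dave: Carol wins 21–2.
Carol vs Eve: Carol wins 16–7.
Carol vs Alice: Alice wins 20–3.
Carol vs Frank: Frank wins 15–8.
Dave vs Eve: Eve wins 21–2.
Dave vs Alice: Alice wins 20–3.
Dave vs Frank: Frank wins 13–10.
Eve vs Alice: Alice wins 15–8.
Eve vs Frank: Frank wins 15–8.
Alice vs Frank: Frank wins 16–7.
Frank beats each rival — Carol (15–8), Dave (13–10), Eve (15–8), Alice (16–7) — so Frank is the Condorcet winner.

Yes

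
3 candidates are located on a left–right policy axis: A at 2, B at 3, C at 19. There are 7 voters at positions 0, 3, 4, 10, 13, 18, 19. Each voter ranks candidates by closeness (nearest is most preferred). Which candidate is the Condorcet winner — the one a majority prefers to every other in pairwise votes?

B

With single-peaked preferences on a line, the Condorcet winner is the candidate closest to the median voter.
The median voter (position 10) is closest to B at 3.
Check: B vs A — voters closer to B: 6 of 7.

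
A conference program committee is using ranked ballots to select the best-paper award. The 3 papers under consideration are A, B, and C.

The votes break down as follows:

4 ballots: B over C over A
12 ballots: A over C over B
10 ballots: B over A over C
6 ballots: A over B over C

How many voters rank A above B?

Ballots ranking A above B: 12+6 = 18.
Ballots ranking B above A: 4+10 = 14.
So 18 of 32 voters prefer A to B.

18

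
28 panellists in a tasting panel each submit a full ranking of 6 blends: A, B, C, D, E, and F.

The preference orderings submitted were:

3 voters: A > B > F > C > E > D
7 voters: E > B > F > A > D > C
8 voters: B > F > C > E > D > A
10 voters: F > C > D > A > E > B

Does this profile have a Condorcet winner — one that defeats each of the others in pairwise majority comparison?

No

Head-to-head results (28 voters total):
A vs B: B wins 15–13.
A vs C: C wins 18–10.
A vs D: D wins 18–10.
A vs E: E wins 15–13.
A vs F: F wins 25–3.
B vs C: B wins 18–10.
B vs D: B wins 18–10.
B vs E: E wins 17–11.
B vs F: B wins 18–10.
C vs D: C wins 21–7.
C vs E: C wins 21–7.
C vs F: F wins 28–0.
D vs E: E wins 18–10.
D vs F: F wins 28–0.
E vs F: F wins 21–7.
No candidate beats all others: B beats C beats E beats B, a majority cycle.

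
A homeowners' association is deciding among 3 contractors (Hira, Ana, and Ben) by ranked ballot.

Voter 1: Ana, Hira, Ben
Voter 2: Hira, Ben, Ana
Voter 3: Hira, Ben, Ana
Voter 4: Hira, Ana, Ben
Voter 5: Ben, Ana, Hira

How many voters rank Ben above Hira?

1

Ballots ranking Ben above Hira: 1.
Ballots ranking Hira above Ben: 4.
So 1 of 5 voters prefer Ben to Hira.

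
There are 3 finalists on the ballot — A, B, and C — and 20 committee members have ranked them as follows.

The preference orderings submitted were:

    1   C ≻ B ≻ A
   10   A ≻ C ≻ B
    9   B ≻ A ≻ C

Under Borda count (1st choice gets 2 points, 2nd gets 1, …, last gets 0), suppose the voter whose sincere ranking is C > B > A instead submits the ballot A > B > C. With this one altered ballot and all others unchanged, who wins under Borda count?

A

Borda totals with the altered ballot: A 31, B 19, C 10.
The winner is unchanged: still A.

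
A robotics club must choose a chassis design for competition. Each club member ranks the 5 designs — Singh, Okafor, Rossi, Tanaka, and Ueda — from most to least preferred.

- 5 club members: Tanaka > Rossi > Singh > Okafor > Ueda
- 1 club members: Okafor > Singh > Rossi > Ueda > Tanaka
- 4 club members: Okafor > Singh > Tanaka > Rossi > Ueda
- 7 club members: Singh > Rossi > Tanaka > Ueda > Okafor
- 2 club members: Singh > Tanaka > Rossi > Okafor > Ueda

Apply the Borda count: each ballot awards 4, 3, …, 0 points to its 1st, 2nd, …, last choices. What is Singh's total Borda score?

Borda scores:
  Singh: 5·2 + 3 + 4·3 + 7·4 + 2·4 = 61
  Okafor: 5·1 + 4 + 4·4 + 7·0 + 2·1 = 27
  Rossi: 5·3 + 2 + 4·1 + 7·3 + 2·2 = 46
  Tanaka: 5·4 + 0 + 4·2 + 7·2 + 2·3 = 48
  Ueda: 5·0 + 1 + 4·0 + 7·1 + 2·0 = 8

61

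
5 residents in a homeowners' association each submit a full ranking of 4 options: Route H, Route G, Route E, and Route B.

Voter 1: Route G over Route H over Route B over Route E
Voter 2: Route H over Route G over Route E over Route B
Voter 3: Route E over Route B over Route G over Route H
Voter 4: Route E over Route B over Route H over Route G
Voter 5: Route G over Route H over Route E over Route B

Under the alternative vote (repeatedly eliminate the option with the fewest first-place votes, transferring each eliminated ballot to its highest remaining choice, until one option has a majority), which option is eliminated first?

Round 1: Route G 2, Route E 2, Route H 1, Route B 0. Route B has the fewest and is eliminated.
Round 2: Route G 2, Route E 2, Route H 1. Route H has the fewest and is eliminated.
Round 3: Route G 3, Route E 2. Route G has a majority.

Route B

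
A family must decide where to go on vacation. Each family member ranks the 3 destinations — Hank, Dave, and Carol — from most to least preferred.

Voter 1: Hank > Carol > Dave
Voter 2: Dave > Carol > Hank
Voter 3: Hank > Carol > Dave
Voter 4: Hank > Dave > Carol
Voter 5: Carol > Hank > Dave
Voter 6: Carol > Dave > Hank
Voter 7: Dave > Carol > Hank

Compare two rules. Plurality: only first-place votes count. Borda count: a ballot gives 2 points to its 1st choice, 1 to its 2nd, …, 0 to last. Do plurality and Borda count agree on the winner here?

No

Plurality first-place counts: Hank 3, Dave 2, Carol 2 → Hank.
Borda totals: Hank 7, Dave 6, Carol 8 → Carol.
The two rules disagree: plurality picks Hank, Borda picks Carol.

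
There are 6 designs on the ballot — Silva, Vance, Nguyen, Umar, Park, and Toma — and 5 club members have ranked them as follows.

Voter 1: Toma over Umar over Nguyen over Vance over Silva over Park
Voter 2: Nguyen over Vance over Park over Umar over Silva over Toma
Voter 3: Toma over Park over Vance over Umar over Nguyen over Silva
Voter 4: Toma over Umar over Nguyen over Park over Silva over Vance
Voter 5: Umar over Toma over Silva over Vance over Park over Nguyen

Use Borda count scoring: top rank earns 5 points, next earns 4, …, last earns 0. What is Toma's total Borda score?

Borda scores:
  Silva: 1 + 1 + 0 + 1 + 3 = 6
  Vance: 2 + 4 + 3 + 0 + 2 = 11
  Nguyen: 3 + 5 + 1 + 3 + 0 = 12
  Umar: 4 + 2 + 2 + 4 + 5 = 17
  Park: 0 + 3 + 4 + 2 + 1 = 10
  Toma: 5 + 0 + 5 + 5 + 4 = 19

19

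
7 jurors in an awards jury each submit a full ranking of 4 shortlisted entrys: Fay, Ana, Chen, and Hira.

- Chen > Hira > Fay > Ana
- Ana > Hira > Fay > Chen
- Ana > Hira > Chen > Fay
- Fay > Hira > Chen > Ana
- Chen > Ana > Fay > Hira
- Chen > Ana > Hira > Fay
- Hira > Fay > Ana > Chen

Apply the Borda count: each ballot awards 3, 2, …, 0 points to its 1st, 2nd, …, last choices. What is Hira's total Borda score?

Borda scores:
  Fay: 1 + 1 + 0 + 3 + 1 + 0 + 2 = 8
  Ana: 0 + 3 + 3 + 0 + 2 + 2 + 1 = 11
  Chen: 3 + 0 + 1 + 1 + 3 + 3 + 0 = 11
  Hira: 2 + 2 + 2 + 2 + 0 + 1 + 3 = 12

12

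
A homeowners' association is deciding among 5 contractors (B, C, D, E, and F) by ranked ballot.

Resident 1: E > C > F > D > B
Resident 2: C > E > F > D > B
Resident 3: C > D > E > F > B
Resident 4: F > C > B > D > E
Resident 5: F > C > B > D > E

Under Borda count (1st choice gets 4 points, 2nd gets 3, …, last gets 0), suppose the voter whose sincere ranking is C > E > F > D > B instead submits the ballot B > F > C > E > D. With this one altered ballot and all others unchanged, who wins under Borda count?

Borda totals with the altered ballot: B 8, C 15, D 6, E 7, F 14.
The winner is unchanged: still C.

C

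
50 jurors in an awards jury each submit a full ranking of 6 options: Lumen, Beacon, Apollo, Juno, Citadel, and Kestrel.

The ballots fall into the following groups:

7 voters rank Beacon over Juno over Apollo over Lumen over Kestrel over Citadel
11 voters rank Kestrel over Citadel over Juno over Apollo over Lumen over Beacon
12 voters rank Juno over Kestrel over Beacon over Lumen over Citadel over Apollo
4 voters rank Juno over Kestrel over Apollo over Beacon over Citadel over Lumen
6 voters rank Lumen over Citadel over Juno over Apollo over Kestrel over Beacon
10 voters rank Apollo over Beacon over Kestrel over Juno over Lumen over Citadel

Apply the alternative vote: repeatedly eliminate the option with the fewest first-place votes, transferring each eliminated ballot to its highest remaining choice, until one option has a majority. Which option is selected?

Round 1: Juno 16, Kestrel 11, Apollo 10, Beacon 7, Lumen 6, Citadel 0. Citadel has the fewest and is eliminated.
Round 2: Juno 16, Kestrel 11, Apollo 10, Beacon 7, Lumen 6. Lumen has the fewest and is eliminated.
Round 3: Juno 22, Kestrel 11, Apollo 10, Beacon 7. Beacon has the fewest and is eliminated.
Round 4: Juno 29, Kestrel 11, Apollo 10. Juno has a majority.

Juno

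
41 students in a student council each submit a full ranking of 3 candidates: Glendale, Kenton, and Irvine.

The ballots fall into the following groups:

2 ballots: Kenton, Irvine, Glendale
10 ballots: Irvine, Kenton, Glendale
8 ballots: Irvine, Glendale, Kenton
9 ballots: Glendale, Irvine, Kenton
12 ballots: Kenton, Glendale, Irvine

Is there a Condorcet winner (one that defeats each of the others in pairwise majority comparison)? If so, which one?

No Condorcet winner

Head-to-head results (41 voters total):
Glendale vs Kenton: Kenton wins 24–17.
Glendale vs Irvine: Glendale wins 21–20.
Kenton vs Irvine: Irvine wins 27–14.
No candidate beats all others: Glendale beats Irvine beats Kenton beats Glendale, a majority cycle.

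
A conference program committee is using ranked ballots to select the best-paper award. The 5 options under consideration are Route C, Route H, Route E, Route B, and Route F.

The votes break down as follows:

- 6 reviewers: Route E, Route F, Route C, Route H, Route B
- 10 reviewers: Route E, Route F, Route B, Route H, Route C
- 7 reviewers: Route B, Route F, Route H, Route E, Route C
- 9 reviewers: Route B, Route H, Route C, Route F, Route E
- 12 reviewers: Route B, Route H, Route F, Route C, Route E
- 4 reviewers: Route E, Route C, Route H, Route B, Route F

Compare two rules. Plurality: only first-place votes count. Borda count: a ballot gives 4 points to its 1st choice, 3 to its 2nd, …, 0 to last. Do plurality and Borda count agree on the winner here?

Plurality first-place counts: Route C 0, Route H 0, Route E 20, Route B 28, Route F 0 → Route B.
Borda totals: Route C 54, Route H 101, Route E 87, Route B 136, Route F 102 → Route B.
The two rules agree on Route B.

Yes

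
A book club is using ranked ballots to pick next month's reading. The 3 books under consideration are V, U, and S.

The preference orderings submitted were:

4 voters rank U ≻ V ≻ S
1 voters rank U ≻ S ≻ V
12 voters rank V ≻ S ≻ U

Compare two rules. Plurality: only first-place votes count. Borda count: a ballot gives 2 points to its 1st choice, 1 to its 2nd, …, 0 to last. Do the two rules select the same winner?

Plurality first-place counts: V 12, U 5, S 0 → V.
Borda totals: V 28, U 10, S 13 → V.
The two rules agree on V.

Yes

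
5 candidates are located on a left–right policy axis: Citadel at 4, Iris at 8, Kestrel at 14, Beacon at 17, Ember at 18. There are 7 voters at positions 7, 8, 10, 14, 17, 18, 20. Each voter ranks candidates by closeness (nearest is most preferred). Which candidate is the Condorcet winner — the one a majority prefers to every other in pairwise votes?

With single-peaked preferences on a line, the Condorcet winner is the candidate closest to the median voter.
The median voter (position 14) is closest to Kestrel at 14.
Check: Kestrel vs Citadel — voters closer to Kestrel: 5 of 7.

Kestrel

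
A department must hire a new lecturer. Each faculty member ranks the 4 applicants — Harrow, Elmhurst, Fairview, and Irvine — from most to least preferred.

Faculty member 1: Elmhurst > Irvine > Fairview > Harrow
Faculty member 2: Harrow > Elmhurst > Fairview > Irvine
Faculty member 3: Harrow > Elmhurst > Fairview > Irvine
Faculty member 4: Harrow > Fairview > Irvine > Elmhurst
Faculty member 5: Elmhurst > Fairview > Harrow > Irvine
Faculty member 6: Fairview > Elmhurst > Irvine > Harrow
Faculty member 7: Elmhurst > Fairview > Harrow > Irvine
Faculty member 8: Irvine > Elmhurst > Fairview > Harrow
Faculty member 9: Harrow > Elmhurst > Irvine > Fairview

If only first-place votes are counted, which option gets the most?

First-place vote totals:
  Harrow: 4
  Elmhurst: 3
  Fairview: 1
  Irvine: 1
Harrow has the most first-place votes.

Harrow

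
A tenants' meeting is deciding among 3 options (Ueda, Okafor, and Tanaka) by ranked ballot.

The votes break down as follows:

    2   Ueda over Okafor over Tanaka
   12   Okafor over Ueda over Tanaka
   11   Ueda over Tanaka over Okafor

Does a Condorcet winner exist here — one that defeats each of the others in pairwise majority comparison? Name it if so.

Head-to-head results (25 voters total):
Ueda vs Okafor: Ueda wins 13–12.
Ueda vs Tanaka: Ueda wins 25–0.
Okafor vs Tanaka: Okafor wins 14–11.
Ueda beats each rival — Okafor (13–12), Tanaka (25–0) — so Ueda is the Condorcet winner.

Ueda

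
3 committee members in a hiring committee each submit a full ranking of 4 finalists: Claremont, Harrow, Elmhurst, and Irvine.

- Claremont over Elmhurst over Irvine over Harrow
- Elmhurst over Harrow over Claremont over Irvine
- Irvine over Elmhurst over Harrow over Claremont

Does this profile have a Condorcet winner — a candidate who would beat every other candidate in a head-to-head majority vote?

Head-to-head results (3 voters total):
Claremont vs Harrow: Harrow wins 2–1.
Claremont vs Elmhurst: Elmhurst wins 2–1.
Claremont vs Irvine: Claremont wins 2–1.
Harrow vs Elmhurst: Elmhurst wins 3–0.
Harrow vs Irvine: Irvine wins 2–1.
Elmhurst vs Irvine: Elmhurst wins 2–1.
Elmhurst beats each rival — Claremont (2–1), Harrow (3–0), Irvine (2–1) — so Elmhurst is the Condorcet winner.

Yes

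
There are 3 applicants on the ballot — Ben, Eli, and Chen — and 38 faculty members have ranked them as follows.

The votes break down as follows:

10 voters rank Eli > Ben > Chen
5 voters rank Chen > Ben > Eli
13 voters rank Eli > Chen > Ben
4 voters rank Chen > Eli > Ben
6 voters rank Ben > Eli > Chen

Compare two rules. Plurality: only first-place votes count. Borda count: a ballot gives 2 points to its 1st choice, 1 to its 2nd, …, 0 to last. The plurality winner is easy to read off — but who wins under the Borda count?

Eli

Plurality first-place counts: Ben 6, Eli 23, Chen 9 → Eli.
Borda totals: Ben 27, Eli 56, Chen 31 → Eli.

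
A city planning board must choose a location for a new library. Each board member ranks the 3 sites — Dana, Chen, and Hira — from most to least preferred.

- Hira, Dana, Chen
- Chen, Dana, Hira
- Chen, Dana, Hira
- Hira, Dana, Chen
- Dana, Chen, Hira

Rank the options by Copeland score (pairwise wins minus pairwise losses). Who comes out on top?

Dana

Pairwise results:
  Dana vs Chen: Dana wins 3–2.
  Dana vs Hira: Dana wins 3–2.
  Chen vs Hira: Chen wins 3–2.
Copeland scores (wins − losses):
  Dana: 2 − 0 = 2
  Chen: 1 − 1 = 0
  Hira: 0 − 2 = -2
Dana has the best Copeland score.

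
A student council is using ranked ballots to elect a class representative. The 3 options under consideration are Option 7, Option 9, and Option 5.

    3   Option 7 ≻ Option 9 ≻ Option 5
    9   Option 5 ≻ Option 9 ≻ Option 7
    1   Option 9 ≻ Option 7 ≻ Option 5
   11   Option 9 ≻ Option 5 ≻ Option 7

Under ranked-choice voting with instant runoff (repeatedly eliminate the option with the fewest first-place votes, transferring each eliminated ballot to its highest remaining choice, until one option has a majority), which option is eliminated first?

Round 1: Option 9 12, Option 5 9, Option 7 3. Option 7 has the fewest and is eliminated.
Round 2: Option 9 15, Option 5 9. Option 9 has a majority.

Option 7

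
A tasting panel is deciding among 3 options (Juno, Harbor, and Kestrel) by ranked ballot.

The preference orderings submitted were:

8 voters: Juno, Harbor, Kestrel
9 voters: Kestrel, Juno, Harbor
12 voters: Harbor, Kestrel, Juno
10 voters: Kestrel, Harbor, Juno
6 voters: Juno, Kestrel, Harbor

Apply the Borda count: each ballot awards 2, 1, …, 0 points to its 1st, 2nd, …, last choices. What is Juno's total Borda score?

37

Borda scores:
  Juno: 8·2 + 9·1 + 12·0 + 10·0 + 6·2 = 37
  Harbor: 8·1 + 9·0 + 12·2 + 10·1 + 6·0 = 42
  Kestrel: 8·0 + 9·2 + 12·1 + 10·2 + 6·1 = 56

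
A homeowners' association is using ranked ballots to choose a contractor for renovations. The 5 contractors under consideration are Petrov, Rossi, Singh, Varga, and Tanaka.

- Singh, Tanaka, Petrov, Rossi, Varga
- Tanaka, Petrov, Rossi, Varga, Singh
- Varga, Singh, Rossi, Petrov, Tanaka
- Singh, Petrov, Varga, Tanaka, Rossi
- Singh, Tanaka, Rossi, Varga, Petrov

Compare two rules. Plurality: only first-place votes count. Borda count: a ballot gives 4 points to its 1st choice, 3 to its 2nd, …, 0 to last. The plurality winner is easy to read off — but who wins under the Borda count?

Plurality first-place counts: Petrov 0, Rossi 0, Singh 3, Varga 1, Tanaka 1 → Singh.
Borda totals: Petrov 9, Rossi 7, Singh 15, Varga 8, Tanaka 11 → Singh.

Singh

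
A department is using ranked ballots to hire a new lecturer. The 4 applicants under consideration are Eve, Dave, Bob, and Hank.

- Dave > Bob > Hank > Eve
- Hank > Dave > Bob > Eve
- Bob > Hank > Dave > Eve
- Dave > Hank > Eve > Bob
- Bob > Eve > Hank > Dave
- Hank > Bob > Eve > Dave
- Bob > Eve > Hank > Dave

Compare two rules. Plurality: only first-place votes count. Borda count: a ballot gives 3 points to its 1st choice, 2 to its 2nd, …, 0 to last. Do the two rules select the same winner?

Yes

Plurality first-place counts: Eve 0, Dave 2, Bob 3, Hank 2 → Bob.
Borda totals: Eve 6, Dave 9, Bob 14, Hank 13 → Bob.
The two rules agree on Bob.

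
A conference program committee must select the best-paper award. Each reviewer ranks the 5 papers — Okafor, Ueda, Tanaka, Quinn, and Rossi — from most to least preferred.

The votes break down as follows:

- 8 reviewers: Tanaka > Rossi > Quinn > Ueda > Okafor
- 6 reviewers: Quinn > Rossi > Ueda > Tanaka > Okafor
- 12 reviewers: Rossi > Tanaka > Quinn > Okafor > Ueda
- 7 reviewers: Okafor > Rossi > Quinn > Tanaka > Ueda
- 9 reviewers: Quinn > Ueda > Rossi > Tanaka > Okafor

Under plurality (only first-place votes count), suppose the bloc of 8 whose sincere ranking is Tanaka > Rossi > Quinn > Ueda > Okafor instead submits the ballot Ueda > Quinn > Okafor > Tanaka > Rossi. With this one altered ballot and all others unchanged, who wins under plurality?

First-place totals with the altered ballot: Okafor 7, Ueda 8, Tanaka 0, Quinn 15, Rossi 12.
The winner is unchanged: still Quinn.

Quinn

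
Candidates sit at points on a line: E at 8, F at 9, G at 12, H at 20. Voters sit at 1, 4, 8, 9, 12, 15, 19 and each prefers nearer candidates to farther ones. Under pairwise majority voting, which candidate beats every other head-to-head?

With single-peaked preferences on a line, the Condorcet winner is the candidate closest to the median voter.
The median voter (position 9) is closest to F at 9.
Check: F vs H — voters closer to F: 5 of 7.

F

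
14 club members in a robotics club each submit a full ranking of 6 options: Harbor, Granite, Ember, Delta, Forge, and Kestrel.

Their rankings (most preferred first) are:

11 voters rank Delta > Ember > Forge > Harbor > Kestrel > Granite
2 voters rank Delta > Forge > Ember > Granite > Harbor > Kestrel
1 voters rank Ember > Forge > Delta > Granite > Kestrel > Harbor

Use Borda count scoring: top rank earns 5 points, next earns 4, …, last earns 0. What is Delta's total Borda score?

Borda scores:
  Harbor: 11·2 + 2·1 + 0 = 24
  Granite: 11·0 + 2·2 + 2 = 6
  Ember: 11·4 + 2·3 + 5 = 55
  Delta: 11·5 + 2·5 + 3 = 68
  Forge: 11·3 + 2·4 + 4 = 45
  Kestrel: 11·1 + 2·0 + 1 = 12

68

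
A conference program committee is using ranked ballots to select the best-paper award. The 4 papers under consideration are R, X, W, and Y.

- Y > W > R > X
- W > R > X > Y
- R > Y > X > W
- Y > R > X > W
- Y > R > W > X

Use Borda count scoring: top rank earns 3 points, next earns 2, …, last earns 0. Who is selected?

Y

Borda scores:
  R: 1 + 2 + 3 + 2 + 2 = 10
  X: 0 + 1 + 1 + 1 + 0 = 3
  W: 2 + 3 + 0 + 0 + 1 = 6
  Y: 3 + 0 + 2 + 3 + 3 = 11
Y has the highest total.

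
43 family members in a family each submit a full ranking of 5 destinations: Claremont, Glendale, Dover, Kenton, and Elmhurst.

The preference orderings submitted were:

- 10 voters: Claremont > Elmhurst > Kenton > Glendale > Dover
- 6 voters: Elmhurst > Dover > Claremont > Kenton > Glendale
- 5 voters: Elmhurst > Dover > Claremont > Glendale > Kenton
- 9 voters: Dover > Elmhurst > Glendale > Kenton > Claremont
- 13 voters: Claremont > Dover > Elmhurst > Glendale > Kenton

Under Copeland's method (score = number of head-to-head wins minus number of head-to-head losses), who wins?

Claremont

Pairwise results:
  Claremont vs Glendale: Claremont wins 34–9.
  Claremont vs Dover: Claremont wins 23–20.
  Claremont vs Kenton: Claremont wins 34–9.
  Claremont vs Elmhurst: Claremont wins 23–20.
  Glendale vs Dover: Dover wins 33–10.
  Glendale vs Kenton: Glendale wins 27–16.
  Glendale vs Elmhurst: Elmhurst wins 43–0.
  Dover vs Kenton: Dover wins 33–10.
  Dover vs Elmhurst: Dover wins 22–21.
  Kenton vs Elmhurst: Elmhurst wins 43–0.
Copeland scores (wins − losses):
  Claremont: 4 − 0 = 4
  Glendale: 1 − 3 = -2
  Dover: 3 − 1 = 2
  Kenton: 0 − 4 = -4
  Elmhurst: 2 − 2 = 0
Claremont has the best Copeland score.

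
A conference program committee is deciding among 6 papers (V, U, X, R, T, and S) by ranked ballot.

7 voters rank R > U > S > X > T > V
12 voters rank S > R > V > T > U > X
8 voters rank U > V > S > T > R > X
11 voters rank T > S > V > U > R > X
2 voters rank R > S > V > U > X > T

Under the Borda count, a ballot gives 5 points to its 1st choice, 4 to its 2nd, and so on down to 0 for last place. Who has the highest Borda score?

S

Borda scores:
  V: 7·0 + 12·3 + 8·4 + 11·3 + 2·3 = 107
  U: 7·4 + 12·1 + 8·5 + 11·2 + 2·2 = 106
  X: 7·2 + 12·0 + 8·0 + 11·0 + 2·1 = 16
  R: 7·5 + 12·4 + 8·1 + 11·1 + 2·5 = 112
  T: 7·1 + 12·2 + 8·2 + 11·5 + 2·0 = 102
  S: 7·3 + 12·5 + 8·3 + 11·4 + 2·4 = 157
S has the highest total.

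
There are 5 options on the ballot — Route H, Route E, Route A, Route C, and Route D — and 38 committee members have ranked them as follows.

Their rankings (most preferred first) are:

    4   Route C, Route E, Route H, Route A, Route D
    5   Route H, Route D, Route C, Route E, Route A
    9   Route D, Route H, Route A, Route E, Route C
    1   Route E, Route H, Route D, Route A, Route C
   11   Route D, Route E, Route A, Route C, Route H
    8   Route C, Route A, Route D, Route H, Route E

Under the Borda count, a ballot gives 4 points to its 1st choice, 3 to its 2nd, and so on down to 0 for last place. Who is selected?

Route D

Borda scores:
  Route H: 4·2 + 5·4 + 9·3 + 3 + 11·0 + 8·1 = 66
  Route E: 4·3 + 5·1 + 9·1 + 4 + 11·3 + 8·0 = 63
  Route A: 4·1 + 5·0 + 9·2 + 1 + 11·2 + 8·3 = 69
  Route C: 4·4 + 5·2 + 9·0 + 0 + 11·1 + 8·4 = 69
  Route D: 4·0 + 5·3 + 9·4 + 2 + 11·4 + 8·2 = 113
Route D has the highest total.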